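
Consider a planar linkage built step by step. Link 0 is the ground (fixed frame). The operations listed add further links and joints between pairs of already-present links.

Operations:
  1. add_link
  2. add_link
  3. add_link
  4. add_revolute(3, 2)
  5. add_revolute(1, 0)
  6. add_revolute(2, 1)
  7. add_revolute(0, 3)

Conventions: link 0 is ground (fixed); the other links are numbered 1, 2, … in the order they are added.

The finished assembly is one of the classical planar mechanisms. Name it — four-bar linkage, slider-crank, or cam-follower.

links: 4 (incl. ground); joints: 4 revolute, 0 prismatic, 0 higher (cam) pair, forming one closed loop
4 links in a single 4R loop → four-bar linkage

four-bar linkage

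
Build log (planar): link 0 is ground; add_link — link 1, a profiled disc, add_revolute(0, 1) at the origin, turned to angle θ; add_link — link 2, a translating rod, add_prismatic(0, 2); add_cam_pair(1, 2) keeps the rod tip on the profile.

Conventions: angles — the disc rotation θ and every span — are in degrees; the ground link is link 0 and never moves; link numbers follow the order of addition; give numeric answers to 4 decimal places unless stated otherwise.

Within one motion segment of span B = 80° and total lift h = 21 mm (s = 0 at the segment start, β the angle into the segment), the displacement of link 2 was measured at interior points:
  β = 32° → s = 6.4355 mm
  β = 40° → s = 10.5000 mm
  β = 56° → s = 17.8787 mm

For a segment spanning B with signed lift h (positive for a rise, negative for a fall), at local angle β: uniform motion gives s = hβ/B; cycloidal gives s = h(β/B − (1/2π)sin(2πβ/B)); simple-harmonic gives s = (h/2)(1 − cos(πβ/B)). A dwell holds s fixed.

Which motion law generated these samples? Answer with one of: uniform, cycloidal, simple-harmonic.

candidates at β/B = r: uniform s = h·r (linear in β); cycloidal s = h·(r − sin(2πr)/(2π)); simple-harmonic s = (h/2)(1 − cos(πr))
β=32°: printed 6.4355 | uniform 8.4000, cycloidal 6.4355, simple-harmonic 7.2553
β=40°: printed 10.5000 | uniform 10.5000, cycloidal 10.5000, simple-harmonic 10.5000
β=56°: printed 17.8787 | uniform 14.7000, cycloidal 17.8787, simple-harmonic 16.6717
only one law matches every sample → cycloidal

cycloidal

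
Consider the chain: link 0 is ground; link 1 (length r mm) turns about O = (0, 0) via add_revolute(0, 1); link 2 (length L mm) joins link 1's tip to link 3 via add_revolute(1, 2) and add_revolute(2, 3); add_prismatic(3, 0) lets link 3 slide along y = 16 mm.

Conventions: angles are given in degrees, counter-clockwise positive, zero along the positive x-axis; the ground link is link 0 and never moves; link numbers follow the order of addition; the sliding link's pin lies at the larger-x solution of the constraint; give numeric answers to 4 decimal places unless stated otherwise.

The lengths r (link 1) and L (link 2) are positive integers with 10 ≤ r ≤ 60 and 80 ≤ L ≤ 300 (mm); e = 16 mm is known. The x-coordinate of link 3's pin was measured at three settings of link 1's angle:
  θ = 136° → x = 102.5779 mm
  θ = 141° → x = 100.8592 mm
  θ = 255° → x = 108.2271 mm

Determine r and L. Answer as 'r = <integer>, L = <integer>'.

constraint per measurement: (x − r cos θ)² + (r sin θ − e)² = L²
subtracting the θ₁ and θ₂ equations cancels the r² and L² terms:
r = (x₁² − x₂²) / (2[(x₁cos θ₁ + e sin θ₁) − (x₂cos θ₂ + e sin θ₂)]) = 31.0006 → r = 31
L² = (x₁ − r cos θ₁)² + (r sin θ₁ − e)² = 15625.0032 → L = 125.0000 → L = 125
check at θ₃=255°: x = 108.2271 (printed 108.2271) ✓

r = 31, L = 125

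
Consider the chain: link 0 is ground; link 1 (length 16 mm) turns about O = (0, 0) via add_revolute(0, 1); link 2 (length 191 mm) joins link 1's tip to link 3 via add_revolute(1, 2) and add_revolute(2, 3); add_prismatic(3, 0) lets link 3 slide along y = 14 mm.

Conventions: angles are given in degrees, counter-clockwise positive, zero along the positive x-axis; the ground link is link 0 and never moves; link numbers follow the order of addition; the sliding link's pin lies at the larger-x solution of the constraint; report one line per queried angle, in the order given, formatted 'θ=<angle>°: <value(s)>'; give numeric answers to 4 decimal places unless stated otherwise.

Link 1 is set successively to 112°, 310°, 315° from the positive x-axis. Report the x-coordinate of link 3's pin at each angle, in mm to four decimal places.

geometry: r = 16 mm, L = 191 mm, e = 14 mm
θ=112°: crank pin P = (r cos θ, r sin θ) = (-5.993705, 14.834942)
θ=112°: h = r sin θ − e = 14.834942 − 14 = 0.834942
θ=112°: x = r cos θ + √(L² − h²) = -5.993705 + 190.998175 = 185.004470
θ=310°: crank pin P = (r cos θ, r sin θ) = (10.284602, -12.256711)
θ=310°: h = r sin θ − e = -12.256711 − 14 = -26.256711
θ=310°: x = r cos θ + √(L² − h²) = 10.284602 + 189.186641 = 199.471243
θ=315°: crank pin P = (r cos θ, r sin θ) = (11.313708, -11.313708)
θ=315°: h = r sin θ − e = -11.313708 − 14 = -25.313708
θ=315°: x = r cos θ + √(L² − h²) = 11.313708 + 189.315124 = 200.628832

θ=112°: 185.0045
θ=310°: 199.4712
θ=315°: 200.6288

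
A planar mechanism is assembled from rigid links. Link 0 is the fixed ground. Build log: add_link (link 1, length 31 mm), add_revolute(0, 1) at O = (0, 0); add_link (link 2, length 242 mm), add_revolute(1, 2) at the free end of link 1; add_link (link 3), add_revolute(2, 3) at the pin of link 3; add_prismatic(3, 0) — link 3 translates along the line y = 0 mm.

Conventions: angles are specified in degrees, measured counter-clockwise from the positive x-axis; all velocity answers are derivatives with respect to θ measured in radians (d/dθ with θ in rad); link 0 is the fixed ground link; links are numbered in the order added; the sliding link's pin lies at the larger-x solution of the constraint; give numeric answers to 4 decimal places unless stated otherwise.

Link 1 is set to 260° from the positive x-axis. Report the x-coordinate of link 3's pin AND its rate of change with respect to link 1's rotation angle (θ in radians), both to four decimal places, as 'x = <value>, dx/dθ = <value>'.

geometry: r = 31 mm, L = 242 mm, e = 0 mm
crank pin P = (r cos θ, r sin θ) = (-5.383094, -30.529040)
h = r sin θ − e = -30.529040 − 0 = -30.529040
x = r cos θ + √(L² − h²) = -5.383094 + 240.066611 = 234.683517
dx/dθ = −r sin θ − h·r cos θ/√(L² − h²) (θ in radians; h = -30.529040) = 29.844478

x = 234.6835, dx/dθ = 29.8445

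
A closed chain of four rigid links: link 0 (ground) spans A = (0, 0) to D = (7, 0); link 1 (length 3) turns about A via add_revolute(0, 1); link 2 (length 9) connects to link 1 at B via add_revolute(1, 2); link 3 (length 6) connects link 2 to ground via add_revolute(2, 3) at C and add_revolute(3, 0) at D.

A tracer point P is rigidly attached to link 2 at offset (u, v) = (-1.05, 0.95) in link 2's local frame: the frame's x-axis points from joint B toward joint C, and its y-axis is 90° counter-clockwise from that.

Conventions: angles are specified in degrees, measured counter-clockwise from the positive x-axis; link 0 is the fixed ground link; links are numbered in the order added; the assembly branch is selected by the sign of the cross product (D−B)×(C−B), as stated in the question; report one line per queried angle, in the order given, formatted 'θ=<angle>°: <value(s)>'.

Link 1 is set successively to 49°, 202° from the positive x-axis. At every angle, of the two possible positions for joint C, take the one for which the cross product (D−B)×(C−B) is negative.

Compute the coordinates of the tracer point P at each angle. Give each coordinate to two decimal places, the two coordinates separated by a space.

A=(0,0), D=(7.00,0)
θ=49°: B = A + 3.00·(cos49°, sin49°) = (1.9682, 2.2641)
θ=49°: |BD| = 5.5177
θ=49°: circle(B,9.00) ∩ circle(D,6.00): a=6.8366, h=5.8533
θ=49°:   candidates: C₊=(10.6045,4.7966) cross=32.297; C₋=(5.8009,-5.8790) cross=-32.297
θ=49°:   branch - wants cross < 0 → take C=(5.8009,-5.8790) (cross=-32.297)
θ=49°: ex = (C−B)/|BC| = (0.4259,-0.9048); ey = (0.9048,0.4259)
θ=49°: P = B + -1.05·ex + 0.95·ey = (2.3806,3.6187)
θ=202°: B = A + 3.00·(cos202°, sin202°) = (-2.7816, -1.1238)
θ=202°: |BD| = 9.8459
θ=202°: circle(B,9.00) ∩ circle(D,6.00): a=7.2082, h=5.3891
θ=202°:   candidates: C₊=(3.7644,5.0528) cross=53.060; C₋=(4.9946,-5.6549) cross=-53.060
θ=202°:   branch - wants cross < 0 → take C=(4.9946,-5.6549) (cross=-53.060)
θ=202°: ex = (C−B)/|BC| = (0.8640,-0.5035); ey = (0.5035,0.8640)
θ=202°: P = B + -1.05·ex + 0.95·ey = (-3.2105,0.2256)

θ=49°: 2.38 3.62
θ=202°: -3.21 0.23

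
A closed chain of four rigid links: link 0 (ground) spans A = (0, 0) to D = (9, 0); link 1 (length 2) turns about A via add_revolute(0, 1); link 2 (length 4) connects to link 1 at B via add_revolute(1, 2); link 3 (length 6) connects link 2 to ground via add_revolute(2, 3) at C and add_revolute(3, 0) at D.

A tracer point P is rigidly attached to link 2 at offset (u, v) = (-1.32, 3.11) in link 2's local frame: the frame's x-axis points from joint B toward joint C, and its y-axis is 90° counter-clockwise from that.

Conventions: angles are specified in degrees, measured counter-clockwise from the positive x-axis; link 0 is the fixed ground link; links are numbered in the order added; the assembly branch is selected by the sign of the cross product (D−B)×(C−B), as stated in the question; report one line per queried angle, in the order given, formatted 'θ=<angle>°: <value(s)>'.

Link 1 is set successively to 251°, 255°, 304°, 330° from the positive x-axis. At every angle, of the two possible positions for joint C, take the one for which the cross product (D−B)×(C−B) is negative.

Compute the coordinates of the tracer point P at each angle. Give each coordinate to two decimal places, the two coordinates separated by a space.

A=(0,0), D=(9.00,0)
θ=251°: B = A + 2.00·(cos251°, sin251°) = (-0.6511, -1.8910)
θ=251°: |BD| = 9.8347
θ=251°: circle(B,4.00) ∩ circle(D,6.00): a=3.9005, h=0.8866
θ=251°:   candidates: C₊=(3.0061,-0.2710) cross=8.719; C₋=(3.3471,-2.0110) cross=-8.719
θ=251°:   branch - wants cross < 0 → take C=(3.3471,-2.0110) (cross=-8.719)
θ=251°: ex = (C−B)/|BC| = (0.9995,-0.0300); ey = (0.0300,0.9995)
θ=251°: P = B + -1.32·ex + 3.11·ey = (-1.8772,1.2572)
θ=255°: B = A + 2.00·(cos255°, sin255°) = (-0.5176, -1.9319)
θ=255°: |BD| = 9.7117
θ=255°: circle(B,4.00) ∩ circle(D,6.00): a=3.8262, h=1.1664
θ=255°:   candidates: C₊=(3.0001,-0.0277) cross=11.327; C₋=(3.4641,-2.3138) cross=-11.327
θ=255°:   branch - wants cross < 0 → take C=(3.4641,-2.3138) (cross=-11.327)
θ=255°: ex = (C−B)/|BC| = (0.9954,-0.0955); ey = (0.0955,0.9954)
θ=255°: P = B + -1.32·ex + 3.11·ey = (-1.5346,1.2900)
θ=304°: B = A + 2.00·(cos304°, sin304°) = (1.1184, -1.6581)
θ=304°: |BD| = 8.0541
θ=304°: circle(B,4.00) ∩ circle(D,6.00): a=2.7855, h=2.8707
θ=304°:   candidates: C₊=(3.2532,1.7246) cross=23.121; C₋=(4.4352,-3.8939) cross=-23.121
θ=304°:   branch - wants cross < 0 → take C=(4.4352,-3.8939) (cross=-23.121)
θ=304°: ex = (C−B)/|BC| = (0.8292,-0.5590); ey = (0.5590,0.8292)
θ=304°: P = B + -1.32·ex + 3.11·ey = (1.7622,1.6586)
θ=330°: B = A + 2.00·(cos330°, sin330°) = (1.7321, -1.0000)
θ=330°: |BD| = 7.3364
θ=330°: circle(B,4.00) ∩ circle(D,6.00): a=2.3051, h=3.2690
θ=330°:   candidates: C₊=(3.5701,2.5527) cross=23.983; C₋=(4.4613,-3.9243) cross=-23.983
θ=330°:   branch - wants cross < 0 → take C=(4.4613,-3.9243) (cross=-23.983)
θ=330°: ex = (C−B)/|BC| = (0.6823,-0.7311); ey = (0.7311,0.6823)
θ=330°: P = B + -1.32·ex + 3.11·ey = (3.1050,2.0870)

θ=251°: -1.88 1.26
θ=255°: -1.53 1.29
θ=304°: 1.76 1.66
θ=330°: 3.11 2.09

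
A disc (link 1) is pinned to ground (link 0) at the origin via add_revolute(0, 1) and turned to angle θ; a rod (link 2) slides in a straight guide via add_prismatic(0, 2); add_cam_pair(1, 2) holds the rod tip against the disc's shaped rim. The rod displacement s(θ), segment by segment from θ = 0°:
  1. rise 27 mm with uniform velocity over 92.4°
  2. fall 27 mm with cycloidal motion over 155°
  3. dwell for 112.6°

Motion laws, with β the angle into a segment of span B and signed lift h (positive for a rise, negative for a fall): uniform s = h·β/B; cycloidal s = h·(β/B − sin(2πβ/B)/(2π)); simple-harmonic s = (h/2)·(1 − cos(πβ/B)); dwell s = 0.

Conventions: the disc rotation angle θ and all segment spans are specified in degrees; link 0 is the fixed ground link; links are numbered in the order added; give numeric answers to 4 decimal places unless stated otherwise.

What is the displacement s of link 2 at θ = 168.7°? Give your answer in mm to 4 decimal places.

segment 1 (0° to 92.4°, uniform, h = 27) is passed completely: s = 0.0000 + (27) = 27.0000
θ = 168.7° falls in segment 2 (92.4° to 247.4°, cycloidal, h = -27): β = 168.7 − 92.4 = 76.3°, B = 155°; Δs = -27·(0.4923 − sin(2π·0.4923)/(2π)) = -13.0820; s = 27.0000 − 13.0820 = 13.9180

13.9180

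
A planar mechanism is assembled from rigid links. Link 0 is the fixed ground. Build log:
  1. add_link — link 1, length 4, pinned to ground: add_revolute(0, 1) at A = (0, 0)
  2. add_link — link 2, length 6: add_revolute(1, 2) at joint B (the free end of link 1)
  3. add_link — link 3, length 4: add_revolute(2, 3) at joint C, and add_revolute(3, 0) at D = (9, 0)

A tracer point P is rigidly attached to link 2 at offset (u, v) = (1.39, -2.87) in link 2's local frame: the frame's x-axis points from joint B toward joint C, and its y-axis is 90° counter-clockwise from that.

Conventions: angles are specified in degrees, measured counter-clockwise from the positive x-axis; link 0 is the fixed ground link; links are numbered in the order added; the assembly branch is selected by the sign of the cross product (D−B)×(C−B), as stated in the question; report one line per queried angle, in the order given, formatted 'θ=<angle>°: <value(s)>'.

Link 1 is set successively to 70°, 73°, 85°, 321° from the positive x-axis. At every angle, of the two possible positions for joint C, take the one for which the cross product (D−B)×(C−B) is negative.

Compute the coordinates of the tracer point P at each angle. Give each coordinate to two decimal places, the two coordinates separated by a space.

A=(0,0), D=(9.00,0)
θ=70°: B = A + 4.00·(cos70°, sin70°) = (1.3681, 3.7588)
θ=70°: |BD| = 8.5073
θ=70°: circle(B,6.00) ∩ circle(D,4.00): a=5.4291, h=2.5543
θ=70°:   candidates: C₊=(7.3671,3.6515) cross=21.731; C₋=(5.1100,-0.9315) cross=-21.731
θ=70°:   branch - wants cross < 0 → take C=(5.1100,-0.9315) (cross=-21.731)
θ=70°: ex = (C−B)/|BC| = (0.6236,-0.7817); ey = (0.7817,0.6236)
θ=70°: P = B + 1.39·ex + -2.87·ey = (-0.0085,0.8823)
θ=73°: B = A + 4.00·(cos73°, sin73°) = (1.1695, 3.8252)
θ=73°: |BD| = 8.7149
θ=73°: circle(B,6.00) ∩ circle(D,4.00): a=5.5049, h=2.3866
θ=73°:   candidates: C₊=(7.1633,3.5534) cross=20.799; C₋=(5.0682,-0.7355) cross=-20.799
θ=73°:   branch - wants cross < 0 → take C=(5.0682,-0.7355) (cross=-20.799)
θ=73°: ex = (C−B)/|BC| = (0.6498,-0.7601); ey = (0.7601,0.6498)
θ=73°: P = B + 1.39·ex + -2.87·ey = (-0.1088,0.9038)
θ=85°: B = A + 4.00·(cos85°, sin85°) = (0.3486, 3.9848)
θ=85°: |BD| = 9.5250
θ=85°: circle(B,6.00) ∩ circle(D,4.00): a=5.8124, h=1.4888
θ=85°:   candidates: C₊=(6.2507,2.9054) cross=14.181; C₋=(5.0050,0.2009) cross=-14.181
θ=85°:   branch - wants cross < 0 → take C=(5.0050,0.2009) (cross=-14.181)
θ=85°: ex = (C−B)/|BC| = (0.7761,-0.6306); ey = (0.6306,0.7761)
θ=85°: P = B + 1.39·ex + -2.87·ey = (-0.3826,0.8809)
θ=321°: B = A + 4.00·(cos321°, sin321°) = (3.1086, -2.5173)
θ=321°: |BD| = 6.4067
θ=321°: circle(B,6.00) ∩ circle(D,4.00): a=4.7642, h=3.6472
θ=321°:   candidates: C₊=(6.0566,2.7086) cross=23.367; C₋=(8.9227,-3.9993) cross=-23.367
θ=321°:   branch - wants cross < 0 → take C=(8.9227,-3.9993) (cross=-23.367)
θ=321°: ex = (C−B)/|BC| = (0.9690,-0.2470); ey = (0.2470,0.9690)
θ=321°: P = B + 1.39·ex + -2.87·ey = (3.7466,-5.6417)

θ=70°: -0.01 0.88
θ=73°: -0.11 0.90
θ=85°: -0.38 0.88
θ=321°: 3.75 -5.64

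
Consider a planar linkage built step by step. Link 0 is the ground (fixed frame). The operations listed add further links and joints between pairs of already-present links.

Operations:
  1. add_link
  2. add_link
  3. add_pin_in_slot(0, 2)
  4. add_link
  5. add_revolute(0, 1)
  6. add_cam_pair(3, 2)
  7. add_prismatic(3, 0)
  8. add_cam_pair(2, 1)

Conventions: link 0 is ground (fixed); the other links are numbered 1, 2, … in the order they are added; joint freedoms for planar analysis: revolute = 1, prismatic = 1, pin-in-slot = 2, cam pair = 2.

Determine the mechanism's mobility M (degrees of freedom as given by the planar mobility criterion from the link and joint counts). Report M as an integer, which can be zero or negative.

(L,J1,J2)=(1,0,0); link0 fixed
link1: (2,0,0)
link2: (3,0,0)
PS 0-2 [J2]: (3,0,1)
link3: (4,0,1)
R 0-1 [J1]: (4,1,1)
C 3-2 [J2]: (4,1,2)
P 3-0 [J1]: (4,2,2)
C 2-1 [J2]: (4,2,3)
Grübler: 3·3 − 2·2 − 3 = 2

M = 2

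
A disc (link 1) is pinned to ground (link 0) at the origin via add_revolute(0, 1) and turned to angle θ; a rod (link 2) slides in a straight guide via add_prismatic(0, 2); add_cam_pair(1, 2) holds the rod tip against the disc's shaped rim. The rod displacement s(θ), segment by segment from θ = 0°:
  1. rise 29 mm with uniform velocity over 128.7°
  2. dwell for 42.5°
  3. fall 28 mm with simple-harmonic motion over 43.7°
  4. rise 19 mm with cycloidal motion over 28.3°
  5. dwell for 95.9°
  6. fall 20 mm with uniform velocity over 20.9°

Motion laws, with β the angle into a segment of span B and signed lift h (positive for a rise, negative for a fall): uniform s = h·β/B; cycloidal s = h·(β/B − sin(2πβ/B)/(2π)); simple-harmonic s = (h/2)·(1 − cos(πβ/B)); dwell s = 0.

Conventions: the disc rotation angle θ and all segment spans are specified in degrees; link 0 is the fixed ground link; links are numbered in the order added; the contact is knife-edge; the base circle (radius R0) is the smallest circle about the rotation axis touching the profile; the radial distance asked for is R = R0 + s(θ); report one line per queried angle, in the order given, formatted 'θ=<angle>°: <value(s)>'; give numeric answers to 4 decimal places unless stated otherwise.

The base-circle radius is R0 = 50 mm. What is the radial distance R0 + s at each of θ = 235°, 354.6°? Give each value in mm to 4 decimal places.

segment 1 (0° to 128.7°, uniform, h = 29) is passed completely: s = 0.0000 + (29) = 29.0000
segment 2 (128.7° to 171.2°, dwell): s unchanged at 29.0000
segment 3 (171.2° to 214.9°, simple-harmonic, h = -28) is passed completely: s = 29.0000 + (-28) = 1.0000
θ = 235° falls in segment 4 (214.9° to 243.2°, cycloidal, h = 19): β = 235 − 214.9 = 20.1°, B = 28.3°; Δs = 19·(0.7102 − sin(2π·0.7102)/(2π)) = 16.4248; s = 1.0000 + 16.4248 = 17.4248
segment 4 (214.9° to 243.2°, cycloidal, h = 19) is passed completely: s = 1.0000 + (19) = 20.0000
segment 5 (243.2° to 339.1°, dwell): s unchanged at 20.0000
θ = 354.6° falls in segment 6 (339.1° to 360°, uniform, h = -20): β = 354.6 − 339.1 = 15.5°, B = 20.9°; Δs = -20·15.5/20.9 = -14.8325; s = 20.0000 − 14.8325 = 5.1675
θ=235°: R = R0 + s = 50 + 17.4248 = 67.4248
θ=354.6°: R = R0 + s = 50 + 5.1675 = 55.1675

θ=235°: 67.4248
θ=354.6°: 55.1675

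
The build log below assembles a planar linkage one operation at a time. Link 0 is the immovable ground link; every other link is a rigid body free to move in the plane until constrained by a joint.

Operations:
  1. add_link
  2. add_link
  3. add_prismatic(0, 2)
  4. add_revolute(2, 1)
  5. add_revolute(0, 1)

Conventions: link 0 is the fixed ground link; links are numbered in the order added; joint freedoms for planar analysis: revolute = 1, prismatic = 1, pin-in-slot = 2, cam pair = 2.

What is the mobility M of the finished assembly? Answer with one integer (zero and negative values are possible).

L=1 J1=0 J2=0
add link → L=2 J1=0 J2=0
add link → L=3 J1=0 J2=0
P@0,2 dof=1 J1 → L=3 J1=1 J2=0
R@2,1 dof=1 J1 → L=3 J1=2 J2=0
R@0,1 dof=1 J1 → L=3 J1=3 J2=0
M=3(L−1)−2J1−J2=3·2−2·3−0=0

M = 0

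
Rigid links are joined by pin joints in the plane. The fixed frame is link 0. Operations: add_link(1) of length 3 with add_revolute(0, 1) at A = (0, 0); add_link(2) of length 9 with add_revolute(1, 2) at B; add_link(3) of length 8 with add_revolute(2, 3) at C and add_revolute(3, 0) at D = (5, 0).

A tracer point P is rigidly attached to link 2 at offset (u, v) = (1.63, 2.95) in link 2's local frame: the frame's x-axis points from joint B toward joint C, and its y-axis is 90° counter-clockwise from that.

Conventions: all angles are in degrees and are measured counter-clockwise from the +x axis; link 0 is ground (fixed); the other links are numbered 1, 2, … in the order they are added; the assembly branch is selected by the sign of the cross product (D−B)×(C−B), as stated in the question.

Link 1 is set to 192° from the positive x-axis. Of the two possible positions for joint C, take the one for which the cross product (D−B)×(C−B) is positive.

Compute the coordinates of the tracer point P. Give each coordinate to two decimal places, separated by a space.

A=(0,0), D=(5.00,0)
B = A + 3.00·(cos192°, sin192°) = (-2.9344, -0.6237)
|BD| = 7.9589
circle(B,9.00) ∩ circle(D,8.00): a=5.0474, h=7.4514
  candidates: C₊=(1.5135,7.2003) cross=59.305; C₋=(2.6814,-7.6566) cross=-59.305
  branch + wants cross > 0 → take C=(1.5135,7.2003) (cross=59.305)
ex = (C−B)/|BC| = (0.4942,0.8693); ey = (-0.8693,0.4942)
P = B + 1.63·ex + 2.95·ey = (-4.6934,2.2512)

-4.69 2.25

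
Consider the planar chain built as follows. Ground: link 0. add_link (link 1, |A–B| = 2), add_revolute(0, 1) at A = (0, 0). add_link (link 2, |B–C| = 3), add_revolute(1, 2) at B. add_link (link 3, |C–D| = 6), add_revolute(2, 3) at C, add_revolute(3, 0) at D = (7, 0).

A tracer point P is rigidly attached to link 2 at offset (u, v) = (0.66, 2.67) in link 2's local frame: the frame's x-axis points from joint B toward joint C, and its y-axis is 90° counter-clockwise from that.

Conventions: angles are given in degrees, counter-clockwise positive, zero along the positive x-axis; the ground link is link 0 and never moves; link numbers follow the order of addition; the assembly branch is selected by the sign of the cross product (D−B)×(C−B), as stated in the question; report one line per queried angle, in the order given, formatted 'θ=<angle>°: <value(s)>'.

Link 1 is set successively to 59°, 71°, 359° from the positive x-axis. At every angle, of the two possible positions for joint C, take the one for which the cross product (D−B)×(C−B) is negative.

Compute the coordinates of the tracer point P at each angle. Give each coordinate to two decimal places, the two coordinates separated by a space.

A=(0,0), D=(7.00,0)
θ=59°: B = A + 2.00·(cos59°, sin59°) = (1.0301, 1.7143)
θ=59°: |BD| = 6.2112
θ=59°: circle(B,3.00) ∩ circle(D,6.00): a=0.9321, h=2.8515
θ=59°:   candidates: C₊=(2.7130,4.1978) cross=17.711; C₋=(1.1389,-1.2837) cross=-17.711
θ=59°:   branch - wants cross < 0 → take C=(1.1389,-1.2837) (cross=-17.711)
θ=59°: ex = (C−B)/|BC| = (0.0363,-0.9993); ey = (0.9993,0.0363)
θ=59°: P = B + 0.66·ex + 2.67·ey = (3.7223,1.1516)
θ=71°: B = A + 2.00·(cos71°, sin71°) = (0.6511, 1.8910)
θ=71°: |BD| = 6.6245
θ=71°: circle(B,3.00) ∩ circle(D,6.00): a=1.2744, h=2.7159
θ=71°:   candidates: C₊=(2.6478,4.1301) cross=17.991; C₋=(1.0972,-1.0756) cross=-17.991
θ=71°:   branch - wants cross < 0 → take C=(1.0972,-1.0756) (cross=-17.991)
θ=71°: ex = (C−B)/|BC| = (0.1487,-0.9889); ey = (0.9889,0.1487)
θ=71°: P = B + 0.66·ex + 2.67·ey = (3.3896,1.6354)
θ=359°: B = A + 2.00·(cos359°, sin359°) = (1.9997, -0.0349)
θ=359°: |BD| = 5.0004
θ=359°: circle(B,3.00) ∩ circle(D,6.00): a=-0.1996, h=2.9934
θ=359°:   candidates: C₊=(1.7792,2.9570) cross=14.968; C₋=(1.8210,-3.0296) cross=-14.968
θ=359°:   branch - wants cross < 0 → take C=(1.8210,-3.0296) (cross=-14.968)
θ=359°: ex = (C−B)/|BC| = (-0.0596,-0.9982); ey = (0.9982,-0.0596)
θ=359°: P = B + 0.66·ex + 2.67·ey = (4.6257,-0.8527)

θ=59°: 3.72 1.15
θ=71°: 3.39 1.64
θ=359°: 4.63 -0.85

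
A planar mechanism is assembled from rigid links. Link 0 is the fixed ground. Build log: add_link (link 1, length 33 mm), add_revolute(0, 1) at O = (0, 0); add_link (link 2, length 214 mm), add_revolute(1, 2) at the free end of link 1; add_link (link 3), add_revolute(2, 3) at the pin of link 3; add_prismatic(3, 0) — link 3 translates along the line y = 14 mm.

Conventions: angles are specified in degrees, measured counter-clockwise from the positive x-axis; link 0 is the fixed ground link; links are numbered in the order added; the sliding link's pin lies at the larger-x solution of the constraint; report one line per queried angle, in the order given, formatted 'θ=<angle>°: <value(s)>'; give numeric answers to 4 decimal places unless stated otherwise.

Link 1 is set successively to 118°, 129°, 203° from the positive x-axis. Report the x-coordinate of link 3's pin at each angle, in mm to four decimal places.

geometry: r = 33 mm, L = 214 mm, e = 14 mm
θ=118°: crank pin P = (r cos θ, r sin θ) = (-15.492562, 29.137271)
θ=118°: h = r sin θ − e = 29.137271 − 14 = 15.137271
θ=118°: x = r cos θ + √(L² − h²) = -15.492562 + 213.463962 = 197.971400
θ=129°: crank pin P = (r cos θ, r sin θ) = (-20.767573, 25.645817)
θ=129°: h = r sin θ − e = 25.645817 − 14 = 11.645817
θ=129°: x = r cos θ + √(L² − h²) = -20.767573 + 213.682884 = 192.915311
θ=203°: crank pin P = (r cos θ, r sin θ) = (-30.376660, -12.894127)
θ=203°: h = r sin θ − e = -12.894127 − 14 = -26.894127
θ=203°: x = r cos θ + √(L² − h²) = -30.376660 + 212.303335 = 181.926675

θ=118°: 197.9714
θ=129°: 192.9153
θ=203°: 181.9267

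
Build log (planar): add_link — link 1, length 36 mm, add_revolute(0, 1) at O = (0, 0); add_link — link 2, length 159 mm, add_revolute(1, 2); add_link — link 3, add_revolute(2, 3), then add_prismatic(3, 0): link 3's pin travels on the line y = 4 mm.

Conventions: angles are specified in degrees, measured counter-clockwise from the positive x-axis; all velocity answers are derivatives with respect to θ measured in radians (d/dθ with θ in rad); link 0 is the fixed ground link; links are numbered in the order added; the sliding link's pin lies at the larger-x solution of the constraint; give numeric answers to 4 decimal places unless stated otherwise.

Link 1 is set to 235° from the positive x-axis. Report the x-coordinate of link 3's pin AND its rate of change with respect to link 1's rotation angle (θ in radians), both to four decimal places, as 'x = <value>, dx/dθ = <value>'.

geometry: r = 36 mm, L = 159 mm, e = 4 mm
crank pin P = (r cos θ, r sin θ) = (-20.648752, -29.489474)
h = r sin θ − e = -29.489474 − 4 = -33.489474
x = r cos θ + √(L² − h²) = -20.648752 + 155.433121 = 134.784369
dx/dθ = −r sin θ − h·r cos θ/√(L² − h²) (θ in radians; h = -33.489474) = 25.040513

x = 134.7844, dx/dθ = 25.0405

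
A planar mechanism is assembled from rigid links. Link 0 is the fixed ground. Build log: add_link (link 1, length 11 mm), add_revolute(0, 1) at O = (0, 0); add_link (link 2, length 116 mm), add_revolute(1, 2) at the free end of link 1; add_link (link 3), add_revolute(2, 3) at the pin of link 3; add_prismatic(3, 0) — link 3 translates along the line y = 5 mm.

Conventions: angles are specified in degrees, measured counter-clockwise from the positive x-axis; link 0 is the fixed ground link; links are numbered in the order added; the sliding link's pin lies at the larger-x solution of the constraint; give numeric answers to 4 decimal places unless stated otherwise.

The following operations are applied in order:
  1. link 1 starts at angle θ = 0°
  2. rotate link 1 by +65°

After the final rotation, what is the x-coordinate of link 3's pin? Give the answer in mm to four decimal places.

geometry: r = 11 mm, L = 116 mm, e = 5 mm; θ starts at 0°
rotate link 1 by +65°: θ ← 0° +65° = 65°
crank pin P = (r cos θ, r sin θ) = (4.648801, 9.969386)
h = r sin θ − e = 9.969386 − 5 = 4.969386
x = r cos θ + √(L² − h²) = 4.648801 + 115.893508 = 120.542309

120.5423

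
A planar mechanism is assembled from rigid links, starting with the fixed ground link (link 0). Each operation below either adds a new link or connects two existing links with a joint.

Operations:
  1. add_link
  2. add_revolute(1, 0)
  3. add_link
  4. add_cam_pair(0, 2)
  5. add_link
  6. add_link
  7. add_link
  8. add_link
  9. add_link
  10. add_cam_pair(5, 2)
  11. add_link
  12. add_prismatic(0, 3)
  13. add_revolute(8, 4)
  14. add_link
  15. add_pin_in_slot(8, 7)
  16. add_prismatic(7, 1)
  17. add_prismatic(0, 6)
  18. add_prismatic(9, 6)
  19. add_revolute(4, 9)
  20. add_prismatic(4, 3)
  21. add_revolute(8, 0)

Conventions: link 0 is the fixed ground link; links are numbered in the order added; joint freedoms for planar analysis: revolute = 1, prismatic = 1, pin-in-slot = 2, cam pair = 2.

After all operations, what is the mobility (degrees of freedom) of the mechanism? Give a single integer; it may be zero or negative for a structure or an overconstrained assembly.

(L,J1,J2)=(1,0,0); link0 fixed
link1: (2,0,0)
R 1-0 [J1]: (2,1,0)
link2: (3,1,0)
C 0-2 [J2]: (3,1,1)
link3: (4,1,1)
link4: (5,1,1)
link5: (6,1,1)
link6: (7,1,1)
link7: (8,1,1)
C 5-2 [J2]: (8,1,2)
link8: (9,1,2)
P 0-3 [J1]: (9,2,2)
R 8-4 [J1]: (9,3,2)
link9: (10,3,2)
PS 8-7 [J2]: (10,3,3)
P 7-1 [J1]: (10,4,3)
P 0-6 [J1]: (10,5,3)
P 9-6 [J1]: (10,6,3)
R 4-9 [J1]: (10,7,3)
P 4-3 [J1]: (10,8,3)
R 8-0 [J1]: (10,9,3)
Grübler: 3·9 − 2·9 − 3 = 6

M = 6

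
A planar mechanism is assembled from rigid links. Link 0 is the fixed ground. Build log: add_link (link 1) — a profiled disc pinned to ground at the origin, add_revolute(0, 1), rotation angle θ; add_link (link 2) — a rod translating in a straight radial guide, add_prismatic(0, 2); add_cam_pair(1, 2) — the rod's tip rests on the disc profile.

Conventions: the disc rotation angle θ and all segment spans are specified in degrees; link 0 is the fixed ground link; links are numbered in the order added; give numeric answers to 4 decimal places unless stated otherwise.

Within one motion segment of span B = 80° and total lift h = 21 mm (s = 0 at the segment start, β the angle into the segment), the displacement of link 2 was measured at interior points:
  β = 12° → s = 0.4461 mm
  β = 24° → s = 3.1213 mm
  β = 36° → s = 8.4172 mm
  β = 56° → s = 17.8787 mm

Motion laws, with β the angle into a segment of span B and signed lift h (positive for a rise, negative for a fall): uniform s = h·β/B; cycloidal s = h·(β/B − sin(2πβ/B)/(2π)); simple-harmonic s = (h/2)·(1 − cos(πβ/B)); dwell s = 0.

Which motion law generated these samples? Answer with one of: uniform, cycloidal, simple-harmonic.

candidates at β/B = r: uniform s = h·r (linear in β); cycloidal s = h·(r − sin(2πr)/(2π)); simple-harmonic s = (h/2)(1 − cos(πr))
β=12°: printed 0.4461 | uniform 3.1500, cycloidal 0.4461, simple-harmonic 1.1444
β=24°: printed 3.1213 | uniform 6.3000, cycloidal 3.1213, simple-harmonic 4.3283
β=36°: printed 8.4172 | uniform 9.4500, cycloidal 8.4172, simple-harmonic 8.8574
β=56°: printed 17.8787 | uniform 14.7000, cycloidal 17.8787, simple-harmonic 16.6717
only one law matches every sample → cycloidal

cycloidal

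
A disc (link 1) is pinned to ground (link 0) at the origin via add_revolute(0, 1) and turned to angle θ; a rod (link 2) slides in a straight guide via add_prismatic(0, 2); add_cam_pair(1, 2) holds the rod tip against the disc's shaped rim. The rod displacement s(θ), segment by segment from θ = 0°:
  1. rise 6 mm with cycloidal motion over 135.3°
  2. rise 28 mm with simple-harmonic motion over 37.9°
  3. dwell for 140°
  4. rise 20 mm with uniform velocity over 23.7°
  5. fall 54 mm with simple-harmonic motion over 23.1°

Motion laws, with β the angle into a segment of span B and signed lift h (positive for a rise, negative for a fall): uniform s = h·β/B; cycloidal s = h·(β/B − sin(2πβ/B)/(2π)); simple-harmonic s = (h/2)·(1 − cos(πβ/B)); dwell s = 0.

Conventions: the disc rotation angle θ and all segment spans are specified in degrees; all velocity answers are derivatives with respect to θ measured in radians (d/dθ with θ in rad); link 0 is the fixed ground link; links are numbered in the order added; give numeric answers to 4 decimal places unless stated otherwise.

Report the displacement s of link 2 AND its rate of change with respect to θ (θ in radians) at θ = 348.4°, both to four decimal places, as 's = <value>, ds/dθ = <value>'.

segment 1 (0° to 135.3°, cycloidal, h = 6) is passed completely: s = 0.0000 + (6) = 6.0000
segment 2 (135.3° to 173.2°, simple-harmonic, h = 28) is passed completely: s = 6.0000 + (28) = 34.0000
segment 3 (173.2° to 313.2°, dwell): s unchanged at 34.0000
segment 4 (313.2° to 336.9°, uniform, h = 20) is passed completely: s = 34.0000 + (20) = 54.0000
θ = 348.4° falls in segment 5 (336.9° to 360°, simple-harmonic, h = -54): β = 348.4 − 336.9 = 11.5°, B = 23.1°; Δs = -54/2·(1 − cos(π·0.4978)) = -26.8164; s = 54.0000 − 26.8164 = 27.1836
velocity in seg [336.9°–360°] (simple-harmonic), θ in radians: β = 11.5° = 0.2007 rad, B = 23.1° = 0.4032 rad; ds/dθ = (πh/(2B)) sin(πβ/B) = (π·(-54)/(2·0.4032)) sin(π·0.4978) = -210.384746 mm/rad

s = 27.1836, ds/dθ = -210.3847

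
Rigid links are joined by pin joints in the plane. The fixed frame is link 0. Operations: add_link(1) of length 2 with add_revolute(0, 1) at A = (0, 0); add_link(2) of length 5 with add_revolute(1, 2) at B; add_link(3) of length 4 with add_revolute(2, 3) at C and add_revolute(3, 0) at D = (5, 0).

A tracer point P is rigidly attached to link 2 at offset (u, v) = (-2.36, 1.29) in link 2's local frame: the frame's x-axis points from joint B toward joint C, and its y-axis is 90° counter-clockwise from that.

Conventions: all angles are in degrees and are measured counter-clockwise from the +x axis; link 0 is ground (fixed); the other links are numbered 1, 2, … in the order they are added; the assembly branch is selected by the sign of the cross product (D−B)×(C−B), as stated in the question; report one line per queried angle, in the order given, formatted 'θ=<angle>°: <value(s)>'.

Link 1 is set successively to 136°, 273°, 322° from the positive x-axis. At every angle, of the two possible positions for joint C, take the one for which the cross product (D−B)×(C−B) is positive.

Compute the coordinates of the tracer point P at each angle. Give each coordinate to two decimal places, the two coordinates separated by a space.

A=(0,0), D=(5.00,0)
θ=136°: B = A + 2.00·(cos136°, sin136°) = (-1.4387, 1.3893)
θ=136°: |BD| = 6.5869
θ=136°: circle(B,5.00) ∩ circle(D,4.00): a=3.9766, h=3.0309
θ=136°:   candidates: C₊=(3.0878,3.5133) cross=19.964; C₋=(1.8092,-2.4122) cross=-19.964
θ=136°:   branch + wants cross > 0 → take C=(3.0878,3.5133) (cross=19.964)
θ=136°: ex = (C−B)/|BC| = (0.9053,0.4248); ey = (-0.4248,0.9053)
θ=136°: P = B + -2.36·ex + 1.29·ey = (-4.1231,1.5546)
θ=273°: B = A + 2.00·(cos273°, sin273°) = (0.1047, -1.9973)
θ=273°: |BD| = 5.2871
θ=273°: circle(B,5.00) ∩ circle(D,4.00): a=3.4947, h=3.5759
θ=273°:   candidates: C₊=(1.9896,2.6339) cross=18.906; C₋=(4.6912,-3.9881) cross=-18.906
θ=273°:   branch + wants cross > 0 → take C=(1.9896,2.6339) (cross=18.906)
θ=273°: ex = (C−B)/|BC| = (0.3770,0.9262); ey = (-0.9262,0.3770)
θ=273°: P = B + -2.36·ex + 1.29·ey = (-1.9798,-3.6968)
θ=322°: B = A + 2.00·(cos322°, sin322°) = (1.5760, -1.2313)
θ=322°: |BD| = 3.6387
θ=322°: circle(B,5.00) ∩ circle(D,4.00): a=3.0560, h=3.9573
θ=322°:   candidates: C₊=(3.1126,3.5267) cross=14.399; C₋=(5.7909,-3.9210) cross=-14.399
θ=322°:   branch + wants cross > 0 → take C=(3.1126,3.5267) (cross=14.399)
θ=322°: ex = (C−B)/|BC| = (0.3073,0.9516); ey = (-0.9516,0.3073)
θ=322°: P = B + -2.36·ex + 1.29·ey = (-0.3768,-3.0807)

θ=136°: -4.12 1.55
θ=273°: -1.98 -3.70
θ=322°: -0.38 -3.08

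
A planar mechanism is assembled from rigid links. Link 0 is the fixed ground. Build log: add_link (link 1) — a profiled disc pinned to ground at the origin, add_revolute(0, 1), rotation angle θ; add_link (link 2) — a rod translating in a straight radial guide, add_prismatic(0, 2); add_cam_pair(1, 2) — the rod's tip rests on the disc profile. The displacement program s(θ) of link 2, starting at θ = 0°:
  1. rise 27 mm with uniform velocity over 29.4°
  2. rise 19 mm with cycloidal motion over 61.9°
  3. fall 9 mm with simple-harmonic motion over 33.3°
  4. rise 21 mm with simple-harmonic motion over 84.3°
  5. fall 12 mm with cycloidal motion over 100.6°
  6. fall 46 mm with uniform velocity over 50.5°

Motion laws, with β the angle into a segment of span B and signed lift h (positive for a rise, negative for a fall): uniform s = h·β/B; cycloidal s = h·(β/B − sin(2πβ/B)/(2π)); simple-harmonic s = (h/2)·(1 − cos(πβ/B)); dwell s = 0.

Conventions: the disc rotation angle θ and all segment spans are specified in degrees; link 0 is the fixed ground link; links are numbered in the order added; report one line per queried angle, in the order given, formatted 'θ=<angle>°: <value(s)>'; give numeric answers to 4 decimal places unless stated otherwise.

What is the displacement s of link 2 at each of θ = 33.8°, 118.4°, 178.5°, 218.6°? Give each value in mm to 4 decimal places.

seg 1 [0°–29.4°] uniform, h=27: full span → s += 27 → s = 27.0000
seg 2 [29.4°–91.3°] cycloidal, h=19: θ=33.8° here. β=4.4, B=61.9. 19·(0.0711 − sin(2π·0.0711)/(2π)) = 0.0445 → s = 27.0445
seg 2 [29.4°–91.3°] cycloidal, h=19: full span → s += 19 → s = 46.0000
seg 3 [91.3°–124.6°] simple-harmonic, h=-9: θ=118.4° here. β=27.1, B=33.3. -9/2·(1 − cos(π·0.8138)) = -8.2519 → s = 37.7481
seg 3 [91.3°–124.6°] simple-harmonic, h=-9: full span → s += -9 → s = 37.0000
seg 4 [124.6°–208.9°] simple-harmonic, h=21: θ=178.5° here. β=53.9, B=84.3. 21/2·(1 − cos(π·0.6394)) = 14.9523 → s = 51.9523
seg 4 [124.6°–208.9°] simple-harmonic, h=21: full span → s += 21 → s = 58.0000
seg 5 [208.9°–309.5°] cycloidal, h=-12: θ=218.6° here. β=9.7, B=100.6. -12·(0.0964 − sin(2π·0.0964)/(2π)) = -0.0695 → s = 57.9305

θ=33.8°: 27.0445
θ=118.4°: 37.7481
θ=178.5°: 51.9523
θ=218.6°: 57.9305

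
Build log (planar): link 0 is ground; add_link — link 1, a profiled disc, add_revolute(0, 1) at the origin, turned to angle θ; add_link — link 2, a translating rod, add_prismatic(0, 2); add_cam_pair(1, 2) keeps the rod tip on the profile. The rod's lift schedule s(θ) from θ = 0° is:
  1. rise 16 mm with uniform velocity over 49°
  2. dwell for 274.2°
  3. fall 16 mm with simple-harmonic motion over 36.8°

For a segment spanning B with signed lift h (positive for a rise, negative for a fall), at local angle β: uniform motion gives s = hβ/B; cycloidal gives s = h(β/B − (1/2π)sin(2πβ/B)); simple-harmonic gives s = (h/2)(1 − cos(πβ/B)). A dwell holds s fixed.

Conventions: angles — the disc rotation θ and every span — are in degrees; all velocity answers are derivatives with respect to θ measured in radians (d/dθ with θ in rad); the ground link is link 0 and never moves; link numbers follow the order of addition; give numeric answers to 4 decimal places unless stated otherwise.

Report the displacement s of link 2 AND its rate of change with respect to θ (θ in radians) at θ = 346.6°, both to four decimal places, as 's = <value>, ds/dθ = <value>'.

seg 1 [0°–49°] uniform, h=16: full span → s += 16 → s = 16.0000
seg 2 [49°–323.2°] dwell: s stays 16.0000
seg 3 [323.2°–360°] simple-harmonic, h=-16: θ=346.6° here. β=23.4, B=36.8. -16/2·(1 − cos(π·0.6359)) = -11.3120 → s = 4.6880
velocity in seg [323.2°–360°] (simple-harmonic), θ in radians: β = 23.4° = 0.4084 rad, B = 36.8° = 0.6423 rad; ds/dθ = (πh/(2B)) sin(πβ/B) = (π·(-16)/(2·0.6423)) sin(π·0.6359) = -35.619484 mm/rad

s = 4.6880, ds/dθ = -35.6195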